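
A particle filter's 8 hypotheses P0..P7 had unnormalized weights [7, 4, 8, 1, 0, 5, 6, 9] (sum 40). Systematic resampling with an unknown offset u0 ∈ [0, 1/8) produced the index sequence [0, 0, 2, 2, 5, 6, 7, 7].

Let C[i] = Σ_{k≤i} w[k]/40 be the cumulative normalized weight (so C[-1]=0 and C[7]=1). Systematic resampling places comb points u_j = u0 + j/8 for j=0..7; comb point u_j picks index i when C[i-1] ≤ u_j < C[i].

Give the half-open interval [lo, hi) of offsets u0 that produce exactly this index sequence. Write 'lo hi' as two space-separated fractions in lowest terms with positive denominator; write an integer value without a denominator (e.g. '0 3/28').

C = [7/40, 11/40, 19/40, 1/2, 1/2, 5/8, 31/40, 1]
j=0 picked index 0: u0 ∈ [0, 7/40)
j=1 picked index 0: u0 ∈ [-1/8, 1/20)
j=2 picked index 2: u0 ∈ [1/40, 9/40)
j=3 picked index 2: u0 ∈ [-1/10, 1/10)
j=4 picked index 5: u0 ∈ [0, 1/8)
j=5 picked index 6: u0 ∈ [0, 3/20)
j=6 picked index 7: u0 ∈ [1/40, 1/4)
j=7 picked index 7: u0 ∈ [-1/10, 1/8)
intersection: [1/40, 1/20)

1/40 1/20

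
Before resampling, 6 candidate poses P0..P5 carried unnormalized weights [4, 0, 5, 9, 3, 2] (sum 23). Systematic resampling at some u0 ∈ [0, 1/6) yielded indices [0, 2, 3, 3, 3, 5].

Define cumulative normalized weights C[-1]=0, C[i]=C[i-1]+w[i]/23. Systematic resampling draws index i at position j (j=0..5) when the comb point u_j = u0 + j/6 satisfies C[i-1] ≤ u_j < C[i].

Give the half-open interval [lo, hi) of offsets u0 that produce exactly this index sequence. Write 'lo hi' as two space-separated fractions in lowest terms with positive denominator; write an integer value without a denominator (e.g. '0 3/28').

C = [4/23, 4/23, 9/23, 18/23, 21/23, 1]
j=0 picked index 0: u0 ∈ [0, 4/23)
j=1 picked index 2: u0 ∈ [1/138, 31/138)
j=2 picked index 3: u0 ∈ [4/69, 31/69)
j=3 picked index 3: u0 ∈ [-5/46, 13/46)
j=4 picked index 3: u0 ∈ [-19/69, 8/69)
j=5 picked index 5: u0 ∈ [11/138, 1/6)
intersection: [11/138, 8/69)

11/138 8/69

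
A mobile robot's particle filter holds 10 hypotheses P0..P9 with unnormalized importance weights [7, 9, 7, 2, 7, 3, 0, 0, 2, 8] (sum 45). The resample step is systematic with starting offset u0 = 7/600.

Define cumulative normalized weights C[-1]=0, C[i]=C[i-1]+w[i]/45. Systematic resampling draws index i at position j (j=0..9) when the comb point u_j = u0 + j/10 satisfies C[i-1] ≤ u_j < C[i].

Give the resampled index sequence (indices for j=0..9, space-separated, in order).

0 0 1 1 2 3 4 5 8 9

C = [7/45, 16/45, 23/45, 5/9, 32/45, 7/9, 7/9, 7/9, 37/45, 1]
j=0: u_0=7/600 ∈ [0, 7/45) → index 0
j=1: u_1=67/600 ∈ [0, 7/45) → index 0
j=2: u_2=127/600 ∈ [7/45, 16/45) → index 1
j=3: u_3=187/600 ∈ [7/45, 16/45) → index 1
j=4: u_4=247/600 ∈ [16/45, 23/45) → index 2
j=5: u_5=307/600 ∈ [23/45, 5/9) → index 3
j=6: u_6=367/600 ∈ [5/9, 32/45) → index 4
j=7: u_7=427/600 ∈ [32/45, 7/9) → index 5
j=8: u_8=487/600 ∈ [7/9, 37/45) → index 8
j=9: u_9=547/600 ∈ [37/45, 1) → index 9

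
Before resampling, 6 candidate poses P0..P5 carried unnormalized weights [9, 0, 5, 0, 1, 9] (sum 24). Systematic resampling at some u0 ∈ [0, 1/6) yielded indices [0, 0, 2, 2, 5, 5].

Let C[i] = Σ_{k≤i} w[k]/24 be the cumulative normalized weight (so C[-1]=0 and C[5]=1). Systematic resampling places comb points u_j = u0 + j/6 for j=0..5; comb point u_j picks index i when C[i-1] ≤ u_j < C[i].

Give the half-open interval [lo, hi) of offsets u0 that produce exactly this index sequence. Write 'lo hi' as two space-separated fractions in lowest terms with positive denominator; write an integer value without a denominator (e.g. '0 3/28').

C = [3/8, 3/8, 7/12, 7/12, 5/8, 1]
j=0 picked index 0: u0 ∈ [0, 3/8)
j=1 picked index 0: u0 ∈ [-1/6, 5/24)
j=2 picked index 2: u0 ∈ [1/24, 1/4)
j=3 picked index 2: u0 ∈ [-1/8, 1/12)
j=4 picked index 5: u0 ∈ [-1/24, 1/3)
j=5 picked index 5: u0 ∈ [-5/24, 1/6)
intersection: [1/24, 1/12)

1/24 1/12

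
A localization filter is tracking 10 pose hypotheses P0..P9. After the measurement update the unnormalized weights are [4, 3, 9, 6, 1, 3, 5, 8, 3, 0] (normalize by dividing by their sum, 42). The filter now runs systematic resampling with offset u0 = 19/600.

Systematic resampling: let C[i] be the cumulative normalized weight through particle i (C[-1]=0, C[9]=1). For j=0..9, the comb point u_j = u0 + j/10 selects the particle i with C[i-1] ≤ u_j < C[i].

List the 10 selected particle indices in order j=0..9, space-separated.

0 1 2 2 3 4 6 6 7 8

C = [2/21, 1/6, 8/21, 11/21, 23/42, 13/21, 31/42, 13/14, 1, 1]
j=0: u_0=19/600 ∈ [0, 2/21) → index 0
j=1: u_1=79/600 ∈ [2/21, 1/6) → index 1
j=2: u_2=139/600 ∈ [1/6, 8/21) → index 2
j=3: u_3=199/600 ∈ [1/6, 8/21) → index 2
j=4: u_4=259/600 ∈ [8/21, 11/21) → index 3
j=5: u_5=319/600 ∈ [11/21, 23/42) → index 4
j=6: u_6=379/600 ∈ [13/21, 31/42) → index 6
j=7: u_7=439/600 ∈ [13/21, 31/42) → index 6
j=8: u_8=499/600 ∈ [31/42, 13/14) → index 7
j=9: u_9=559/600 ∈ [13/14, 1) → index 8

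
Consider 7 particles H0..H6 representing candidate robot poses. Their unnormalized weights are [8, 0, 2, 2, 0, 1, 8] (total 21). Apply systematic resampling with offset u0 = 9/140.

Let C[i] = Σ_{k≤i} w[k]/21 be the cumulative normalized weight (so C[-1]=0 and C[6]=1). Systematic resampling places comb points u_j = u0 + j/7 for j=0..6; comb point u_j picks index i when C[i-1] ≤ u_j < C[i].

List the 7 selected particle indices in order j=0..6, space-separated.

C = [8/21, 8/21, 10/21, 4/7, 4/7, 13/21, 1]
j=0: u_0=9/140 ∈ [0, 8/21) → index 0
j=1: u_1=29/140 ∈ [0, 8/21) → index 0
j=2: u_2=7/20 ∈ [0, 8/21) → index 0
j=3: u_3=69/140 ∈ [10/21, 4/7) → index 3
j=4: u_4=89/140 ∈ [13/21, 1) → index 6
j=5: u_5=109/140 ∈ [13/21, 1) → index 6
j=6: u_6=129/140 ∈ [13/21, 1) → index 6

0 0 0 3 6 6 6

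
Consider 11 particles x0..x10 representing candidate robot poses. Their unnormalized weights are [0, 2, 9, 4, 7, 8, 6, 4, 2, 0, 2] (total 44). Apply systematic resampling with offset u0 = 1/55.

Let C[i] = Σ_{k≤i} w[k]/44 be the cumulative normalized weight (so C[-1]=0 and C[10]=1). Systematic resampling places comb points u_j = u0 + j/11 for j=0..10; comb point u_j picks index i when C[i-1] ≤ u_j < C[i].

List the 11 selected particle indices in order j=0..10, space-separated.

1 2 2 3 4 4 5 5 6 7 8

C = [0, 1/22, 1/4, 15/44, 1/2, 15/22, 9/11, 10/11, 21/22, 21/22, 1]
j=0: u_0=1/55 ∈ [0, 1/22) → index 1
j=1: u_1=6/55 ∈ [1/22, 1/4) → index 2
j=2: u_2=1/5 ∈ [1/22, 1/4) → index 2
j=3: u_3=16/55 ∈ [1/4, 15/44) → index 3
j=4: u_4=21/55 ∈ [15/44, 1/2) → index 4
j=5: u_5=26/55 ∈ [15/44, 1/2) → index 4
j=6: u_6=31/55 ∈ [1/2, 15/22) → index 5
j=7: u_7=36/55 ∈ [1/2, 15/22) → index 5
j=8: u_8=41/55 ∈ [15/22, 9/11) → index 6
j=9: u_9=46/55 ∈ [9/11, 10/11) → index 7
j=10: u_10=51/55 ∈ [10/11, 21/22) → index 8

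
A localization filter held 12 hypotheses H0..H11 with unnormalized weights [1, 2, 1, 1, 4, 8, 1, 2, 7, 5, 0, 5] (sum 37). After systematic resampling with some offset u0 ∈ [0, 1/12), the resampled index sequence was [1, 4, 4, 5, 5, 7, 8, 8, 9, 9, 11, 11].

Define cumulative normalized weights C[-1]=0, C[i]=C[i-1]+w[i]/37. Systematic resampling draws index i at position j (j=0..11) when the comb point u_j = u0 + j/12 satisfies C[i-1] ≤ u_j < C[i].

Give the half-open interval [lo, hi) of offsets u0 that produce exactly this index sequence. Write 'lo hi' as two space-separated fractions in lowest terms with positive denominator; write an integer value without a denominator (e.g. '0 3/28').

31/444 17/222

C = [1/37, 3/37, 4/37, 5/37, 9/37, 17/37, 18/37, 20/37, 27/37, 32/37, 32/37, 1]
j=0 picked index 1: u0 ∈ [1/37, 3/37)
j=1 picked index 4: u0 ∈ [23/444, 71/444)
j=2 picked index 4: u0 ∈ [-7/222, 17/222)
j=3 picked index 5: u0 ∈ [-1/148, 31/148)
j=4 picked index 5: u0 ∈ [-10/111, 14/111)
j=5 picked index 7: u0 ∈ [31/444, 55/444)
j=6 picked index 8: u0 ∈ [3/74, 17/74)
j=7 picked index 8: u0 ∈ [-19/444, 65/444)
j=8 picked index 9: u0 ∈ [7/111, 22/111)
j=9 picked index 9: u0 ∈ [-3/148, 17/148)
j=10 picked index 11: u0 ∈ [7/222, 1/6)
j=11 picked index 11: u0 ∈ [-23/444, 1/12)
intersection: [31/444, 17/222)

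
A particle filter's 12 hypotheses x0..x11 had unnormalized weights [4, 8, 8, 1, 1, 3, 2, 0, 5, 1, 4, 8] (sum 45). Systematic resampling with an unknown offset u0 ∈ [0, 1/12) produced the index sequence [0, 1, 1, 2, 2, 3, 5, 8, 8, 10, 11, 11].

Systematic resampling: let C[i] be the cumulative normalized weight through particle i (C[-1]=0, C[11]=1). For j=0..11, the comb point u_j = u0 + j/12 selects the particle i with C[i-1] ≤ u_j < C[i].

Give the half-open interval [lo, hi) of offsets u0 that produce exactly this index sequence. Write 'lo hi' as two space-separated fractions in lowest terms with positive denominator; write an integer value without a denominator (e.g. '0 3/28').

C = [4/45, 4/15, 4/9, 7/15, 22/45, 5/9, 3/5, 3/5, 32/45, 11/15, 37/45, 1]
j=0 picked index 0: u0 ∈ [0, 4/45)
j=1 picked index 1: u0 ∈ [1/180, 11/60)
j=2 picked index 1: u0 ∈ [-7/90, 1/10)
j=3 picked index 2: u0 ∈ [1/60, 7/36)
j=4 picked index 2: u0 ∈ [-1/15, 1/9)
j=5 picked index 3: u0 ∈ [1/36, 1/20)
j=6 picked index 5: u0 ∈ [-1/90, 1/18)
j=7 picked index 8: u0 ∈ [1/60, 23/180)
j=8 picked index 8: u0 ∈ [-1/15, 2/45)
j=9 picked index 10: u0 ∈ [-1/60, 13/180)
j=10 picked index 11: u0 ∈ [-1/90, 1/6)
j=11 picked index 11: u0 ∈ [-17/180, 1/12)
intersection: [1/36, 2/45)

1/36 2/45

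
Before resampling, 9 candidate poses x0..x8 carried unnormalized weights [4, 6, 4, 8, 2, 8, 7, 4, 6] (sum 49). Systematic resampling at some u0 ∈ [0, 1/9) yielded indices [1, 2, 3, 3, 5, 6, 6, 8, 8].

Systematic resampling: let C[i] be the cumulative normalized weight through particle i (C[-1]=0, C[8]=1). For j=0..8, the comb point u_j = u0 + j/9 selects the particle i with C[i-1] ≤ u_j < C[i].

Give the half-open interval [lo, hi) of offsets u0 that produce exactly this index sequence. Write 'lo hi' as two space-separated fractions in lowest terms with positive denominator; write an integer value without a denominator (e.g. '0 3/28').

C = [4/49, 10/49, 2/7, 22/49, 24/49, 32/49, 39/49, 43/49, 1]
j=0 picked index 1: u0 ∈ [4/49, 10/49)
j=1 picked index 2: u0 ∈ [41/441, 11/63)
j=2 picked index 3: u0 ∈ [4/63, 100/441)
j=3 picked index 3: u0 ∈ [-1/21, 17/147)
j=4 picked index 5: u0 ∈ [20/441, 92/441)
j=5 picked index 6: u0 ∈ [43/441, 106/441)
j=6 picked index 6: u0 ∈ [-2/147, 19/147)
j=7 picked index 8: u0 ∈ [44/441, 2/9)
j=8 picked index 8: u0 ∈ [-5/441, 1/9)
intersection: [44/441, 1/9)

44/441 1/9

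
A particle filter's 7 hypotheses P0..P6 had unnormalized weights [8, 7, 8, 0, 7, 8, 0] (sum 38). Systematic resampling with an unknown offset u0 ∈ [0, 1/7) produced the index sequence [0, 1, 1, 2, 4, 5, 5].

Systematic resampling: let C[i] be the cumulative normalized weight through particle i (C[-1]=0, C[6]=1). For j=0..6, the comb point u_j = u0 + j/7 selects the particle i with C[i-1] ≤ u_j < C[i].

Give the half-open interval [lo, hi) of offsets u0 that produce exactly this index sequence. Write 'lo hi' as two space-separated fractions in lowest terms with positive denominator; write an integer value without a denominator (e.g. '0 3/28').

10/133 29/266

C = [4/19, 15/38, 23/38, 23/38, 15/19, 1, 1]
j=0 picked index 0: u0 ∈ [0, 4/19)
j=1 picked index 1: u0 ∈ [9/133, 67/266)
j=2 picked index 1: u0 ∈ [-10/133, 29/266)
j=3 picked index 2: u0 ∈ [-9/266, 47/266)
j=4 picked index 4: u0 ∈ [9/266, 29/133)
j=5 picked index 5: u0 ∈ [10/133, 2/7)
j=6 picked index 5: u0 ∈ [-9/133, 1/7)
intersection: [10/133, 29/266)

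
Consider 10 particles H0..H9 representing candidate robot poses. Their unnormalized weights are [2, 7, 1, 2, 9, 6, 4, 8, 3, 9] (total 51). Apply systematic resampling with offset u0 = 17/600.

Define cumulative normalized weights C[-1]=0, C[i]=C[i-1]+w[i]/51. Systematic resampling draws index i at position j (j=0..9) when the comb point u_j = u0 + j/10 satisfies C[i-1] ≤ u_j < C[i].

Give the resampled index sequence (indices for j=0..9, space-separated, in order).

C = [2/51, 3/17, 10/51, 4/17, 7/17, 9/17, 31/51, 13/17, 14/17, 1]
j=0: u_0=17/600 ∈ [0, 2/51) → index 0
j=1: u_1=77/600 ∈ [2/51, 3/17) → index 1
j=2: u_2=137/600 ∈ [10/51, 4/17) → index 3
j=3: u_3=197/600 ∈ [4/17, 7/17) → index 4
j=4: u_4=257/600 ∈ [7/17, 9/17) → index 5
j=5: u_5=317/600 ∈ [7/17, 9/17) → index 5
j=6: u_6=377/600 ∈ [31/51, 13/17) → index 7
j=7: u_7=437/600 ∈ [31/51, 13/17) → index 7
j=8: u_8=497/600 ∈ [14/17, 1) → index 9
j=9: u_9=557/600 ∈ [14/17, 1) → index 9

0 1 3 4 5 5 7 7 9 9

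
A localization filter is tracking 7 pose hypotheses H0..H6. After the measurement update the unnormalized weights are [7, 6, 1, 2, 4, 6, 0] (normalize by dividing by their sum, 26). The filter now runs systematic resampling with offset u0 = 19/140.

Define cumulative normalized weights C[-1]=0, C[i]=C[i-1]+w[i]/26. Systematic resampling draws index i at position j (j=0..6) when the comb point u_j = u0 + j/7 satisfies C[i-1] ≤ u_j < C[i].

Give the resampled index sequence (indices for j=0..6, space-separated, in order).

C = [7/26, 1/2, 7/13, 8/13, 10/13, 1, 1]
j=0: u_0=19/140 ∈ [0, 7/26) → index 0
j=1: u_1=39/140 ∈ [7/26, 1/2) → index 1
j=2: u_2=59/140 ∈ [7/26, 1/2) → index 1
j=3: u_3=79/140 ∈ [7/13, 8/13) → index 3
j=4: u_4=99/140 ∈ [8/13, 10/13) → index 4
j=5: u_5=17/20 ∈ [10/13, 1) → index 5
j=6: u_6=139/140 ∈ [10/13, 1) → index 5

0 1 1 3 4 5 5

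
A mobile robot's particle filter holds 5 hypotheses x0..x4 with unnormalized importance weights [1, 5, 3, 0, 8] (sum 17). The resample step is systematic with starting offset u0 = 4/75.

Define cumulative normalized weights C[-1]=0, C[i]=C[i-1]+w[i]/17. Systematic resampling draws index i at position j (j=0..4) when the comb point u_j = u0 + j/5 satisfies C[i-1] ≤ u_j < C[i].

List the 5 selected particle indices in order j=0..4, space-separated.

C = [1/17, 6/17, 9/17, 9/17, 1]
j=0: u_0=4/75 ∈ [0, 1/17) → index 0
j=1: u_1=19/75 ∈ [1/17, 6/17) → index 1
j=2: u_2=34/75 ∈ [6/17, 9/17) → index 2
j=3: u_3=49/75 ∈ [9/17, 1) → index 4
j=4: u_4=64/75 ∈ [9/17, 1) → index 4

0 1 2 4 4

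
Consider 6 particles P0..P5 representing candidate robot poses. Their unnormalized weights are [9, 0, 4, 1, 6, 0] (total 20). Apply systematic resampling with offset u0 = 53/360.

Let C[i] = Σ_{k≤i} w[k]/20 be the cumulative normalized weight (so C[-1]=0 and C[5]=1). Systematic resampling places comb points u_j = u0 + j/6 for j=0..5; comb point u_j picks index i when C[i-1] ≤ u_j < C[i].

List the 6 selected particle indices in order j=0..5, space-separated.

C = [9/20, 9/20, 13/20, 7/10, 1, 1]
j=0: u_0=53/360 ∈ [0, 9/20) → index 0
j=1: u_1=113/360 ∈ [0, 9/20) → index 0
j=2: u_2=173/360 ∈ [9/20, 13/20) → index 2
j=3: u_3=233/360 ∈ [9/20, 13/20) → index 2
j=4: u_4=293/360 ∈ [7/10, 1) → index 4
j=5: u_5=353/360 ∈ [7/10, 1) → index 4

0 0 2 2 4 4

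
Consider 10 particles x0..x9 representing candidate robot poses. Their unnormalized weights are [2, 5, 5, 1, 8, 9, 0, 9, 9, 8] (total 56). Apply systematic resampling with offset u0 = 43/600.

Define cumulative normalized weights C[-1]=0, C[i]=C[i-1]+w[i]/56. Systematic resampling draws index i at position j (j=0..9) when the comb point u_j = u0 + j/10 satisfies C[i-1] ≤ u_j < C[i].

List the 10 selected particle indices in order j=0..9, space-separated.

1 2 4 4 5 7 7 8 9 9

C = [1/28, 1/8, 3/14, 13/56, 3/8, 15/28, 15/28, 39/56, 6/7, 1]
j=0: u_0=43/600 ∈ [1/28, 1/8) → index 1
j=1: u_1=103/600 ∈ [1/8, 3/14) → index 2
j=2: u_2=163/600 ∈ [13/56, 3/8) → index 4
j=3: u_3=223/600 ∈ [13/56, 3/8) → index 4
j=4: u_4=283/600 ∈ [3/8, 15/28) → index 5
j=5: u_5=343/600 ∈ [15/28, 39/56) → index 7
j=6: u_6=403/600 ∈ [15/28, 39/56) → index 7
j=7: u_7=463/600 ∈ [39/56, 6/7) → index 8
j=8: u_8=523/600 ∈ [6/7, 1) → index 9
j=9: u_9=583/600 ∈ [6/7, 1) → index 9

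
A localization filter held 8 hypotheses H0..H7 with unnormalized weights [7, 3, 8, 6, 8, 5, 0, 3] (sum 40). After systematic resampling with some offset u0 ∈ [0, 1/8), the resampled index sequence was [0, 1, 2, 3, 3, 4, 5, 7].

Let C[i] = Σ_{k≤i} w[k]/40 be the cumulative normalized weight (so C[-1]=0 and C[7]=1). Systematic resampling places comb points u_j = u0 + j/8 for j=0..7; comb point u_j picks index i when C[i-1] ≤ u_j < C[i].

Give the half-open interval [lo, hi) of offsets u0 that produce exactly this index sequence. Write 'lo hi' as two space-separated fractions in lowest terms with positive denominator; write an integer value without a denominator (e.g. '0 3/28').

3/40 1/10

C = [7/40, 1/4, 9/20, 3/5, 4/5, 37/40, 37/40, 1]
j=0 picked index 0: u0 ∈ [0, 7/40)
j=1 picked index 1: u0 ∈ [1/20, 1/8)
j=2 picked index 2: u0 ∈ [0, 1/5)
j=3 picked index 3: u0 ∈ [3/40, 9/40)
j=4 picked index 3: u0 ∈ [-1/20, 1/10)
j=5 picked index 4: u0 ∈ [-1/40, 7/40)
j=6 picked index 5: u0 ∈ [1/20, 7/40)
j=7 picked index 7: u0 ∈ [1/20, 1/8)
intersection: [3/40, 1/10)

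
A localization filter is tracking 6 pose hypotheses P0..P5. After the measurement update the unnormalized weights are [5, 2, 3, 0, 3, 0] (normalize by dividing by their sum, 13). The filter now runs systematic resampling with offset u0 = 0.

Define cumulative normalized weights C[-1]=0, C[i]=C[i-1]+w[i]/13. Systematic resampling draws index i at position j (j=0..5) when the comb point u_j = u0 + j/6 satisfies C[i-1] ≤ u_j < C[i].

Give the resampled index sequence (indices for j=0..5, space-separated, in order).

C = [5/13, 7/13, 10/13, 10/13, 1, 1]
j=0: u_0=0 ∈ [0, 5/13) → index 0
j=1: u_1=1/6 ∈ [0, 5/13) → index 0
j=2: u_2=1/3 ∈ [0, 5/13) → index 0
j=3: u_3=1/2 ∈ [5/13, 7/13) → index 1
j=4: u_4=2/3 ∈ [7/13, 10/13) → index 2
j=5: u_5=5/6 ∈ [10/13, 1) → index 4

0 0 0 1 2 4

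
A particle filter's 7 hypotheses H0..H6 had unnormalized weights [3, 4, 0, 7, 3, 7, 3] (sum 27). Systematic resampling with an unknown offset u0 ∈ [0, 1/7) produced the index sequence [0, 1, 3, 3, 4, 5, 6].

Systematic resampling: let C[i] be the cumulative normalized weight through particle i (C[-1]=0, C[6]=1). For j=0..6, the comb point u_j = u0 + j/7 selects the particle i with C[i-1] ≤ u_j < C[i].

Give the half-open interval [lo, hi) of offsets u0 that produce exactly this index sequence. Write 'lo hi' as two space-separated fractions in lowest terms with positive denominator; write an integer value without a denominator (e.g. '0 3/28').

2/63 11/189

C = [1/9, 7/27, 7/27, 14/27, 17/27, 8/9, 1]
j=0 picked index 0: u0 ∈ [0, 1/9)
j=1 picked index 1: u0 ∈ [-2/63, 22/189)
j=2 picked index 3: u0 ∈ [-5/189, 44/189)
j=3 picked index 3: u0 ∈ [-32/189, 17/189)
j=4 picked index 4: u0 ∈ [-10/189, 11/189)
j=5 picked index 5: u0 ∈ [-16/189, 11/63)
j=6 picked index 6: u0 ∈ [2/63, 1/7)
intersection: [2/63, 11/189)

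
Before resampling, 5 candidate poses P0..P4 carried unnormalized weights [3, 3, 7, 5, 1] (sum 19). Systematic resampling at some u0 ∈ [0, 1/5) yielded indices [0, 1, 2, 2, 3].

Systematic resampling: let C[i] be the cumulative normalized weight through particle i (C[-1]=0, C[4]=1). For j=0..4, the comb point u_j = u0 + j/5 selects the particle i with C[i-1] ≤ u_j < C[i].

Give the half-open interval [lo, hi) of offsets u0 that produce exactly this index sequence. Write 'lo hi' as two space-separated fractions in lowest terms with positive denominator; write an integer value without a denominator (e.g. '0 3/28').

C = [3/19, 6/19, 13/19, 18/19, 1]
j=0 picked index 0: u0 ∈ [0, 3/19)
j=1 picked index 1: u0 ∈ [-4/95, 11/95)
j=2 picked index 2: u0 ∈ [-8/95, 27/95)
j=3 picked index 2: u0 ∈ [-27/95, 8/95)
j=4 picked index 3: u0 ∈ [-11/95, 14/95)
intersection: [0, 8/95)

0 8/95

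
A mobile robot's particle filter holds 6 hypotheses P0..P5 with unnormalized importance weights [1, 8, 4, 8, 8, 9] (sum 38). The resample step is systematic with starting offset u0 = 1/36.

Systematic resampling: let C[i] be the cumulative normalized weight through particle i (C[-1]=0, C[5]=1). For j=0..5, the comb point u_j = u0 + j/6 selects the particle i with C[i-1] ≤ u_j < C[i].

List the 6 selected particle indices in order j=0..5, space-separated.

1 1 3 3 4 5

C = [1/38, 9/38, 13/38, 21/38, 29/38, 1]
j=0: u_0=1/36 ∈ [1/38, 9/38) → index 1
j=1: u_1=7/36 ∈ [1/38, 9/38) → index 1
j=2: u_2=13/36 ∈ [13/38, 21/38) → index 3
j=3: u_3=19/36 ∈ [13/38, 21/38) → index 3
j=4: u_4=25/36 ∈ [21/38, 29/38) → index 4
j=5: u_5=31/36 ∈ [29/38, 1) → index 5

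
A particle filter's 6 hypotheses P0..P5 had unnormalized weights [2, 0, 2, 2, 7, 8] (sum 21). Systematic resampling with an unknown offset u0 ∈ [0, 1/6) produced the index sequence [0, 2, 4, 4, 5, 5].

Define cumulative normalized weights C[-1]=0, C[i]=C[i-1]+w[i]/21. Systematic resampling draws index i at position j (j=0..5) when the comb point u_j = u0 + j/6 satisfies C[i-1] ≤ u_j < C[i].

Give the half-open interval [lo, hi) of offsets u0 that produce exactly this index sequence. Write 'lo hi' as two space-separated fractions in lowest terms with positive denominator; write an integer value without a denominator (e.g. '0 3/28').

0 1/42

C = [2/21, 2/21, 4/21, 2/7, 13/21, 1]
j=0 picked index 0: u0 ∈ [0, 2/21)
j=1 picked index 2: u0 ∈ [-1/14, 1/42)
j=2 picked index 4: u0 ∈ [-1/21, 2/7)
j=3 picked index 4: u0 ∈ [-3/14, 5/42)
j=4 picked index 5: u0 ∈ [-1/21, 1/3)
j=5 picked index 5: u0 ∈ [-3/14, 1/6)
intersection: [0, 1/42)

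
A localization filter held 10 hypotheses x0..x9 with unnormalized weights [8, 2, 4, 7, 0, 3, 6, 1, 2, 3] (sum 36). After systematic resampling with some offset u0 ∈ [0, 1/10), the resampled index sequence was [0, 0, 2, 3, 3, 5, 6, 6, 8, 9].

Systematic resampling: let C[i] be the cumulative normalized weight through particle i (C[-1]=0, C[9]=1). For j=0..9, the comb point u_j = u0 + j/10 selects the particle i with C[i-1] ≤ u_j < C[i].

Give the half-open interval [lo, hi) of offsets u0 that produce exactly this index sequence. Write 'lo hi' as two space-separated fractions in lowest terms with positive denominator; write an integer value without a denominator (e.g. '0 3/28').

C = [2/9, 5/18, 7/18, 7/12, 7/12, 2/3, 5/6, 31/36, 11/12, 1]
j=0 picked index 0: u0 ∈ [0, 2/9)
j=1 picked index 0: u0 ∈ [-1/10, 11/90)
j=2 picked index 2: u0 ∈ [7/90, 17/90)
j=3 picked index 3: u0 ∈ [4/45, 17/60)
j=4 picked index 3: u0 ∈ [-1/90, 11/60)
j=5 picked index 5: u0 ∈ [1/12, 1/6)
j=6 picked index 6: u0 ∈ [1/15, 7/30)
j=7 picked index 6: u0 ∈ [-1/30, 2/15)
j=8 picked index 8: u0 ∈ [11/180, 7/60)
j=9 picked index 9: u0 ∈ [1/60, 1/10)
intersection: [4/45, 1/10)

4/45 1/10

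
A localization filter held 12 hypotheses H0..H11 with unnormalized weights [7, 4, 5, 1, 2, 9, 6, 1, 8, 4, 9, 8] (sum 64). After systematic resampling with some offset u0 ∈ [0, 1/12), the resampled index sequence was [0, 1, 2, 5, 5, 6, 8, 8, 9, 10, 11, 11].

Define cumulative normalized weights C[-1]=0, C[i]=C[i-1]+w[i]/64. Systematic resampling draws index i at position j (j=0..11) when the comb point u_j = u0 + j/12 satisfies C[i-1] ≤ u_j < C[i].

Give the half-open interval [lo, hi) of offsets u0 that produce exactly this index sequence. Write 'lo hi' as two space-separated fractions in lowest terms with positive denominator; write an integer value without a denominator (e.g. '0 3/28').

3/64 13/192

C = [7/64, 11/64, 1/4, 17/64, 19/64, 7/16, 17/32, 35/64, 43/64, 47/64, 7/8, 1]
j=0 picked index 0: u0 ∈ [0, 7/64)
j=1 picked index 1: u0 ∈ [5/192, 17/192)
j=2 picked index 2: u0 ∈ [1/192, 1/12)
j=3 picked index 5: u0 ∈ [3/64, 3/16)
j=4 picked index 5: u0 ∈ [-7/192, 5/48)
j=5 picked index 6: u0 ∈ [1/48, 11/96)
j=6 picked index 8: u0 ∈ [3/64, 11/64)
j=7 picked index 8: u0 ∈ [-7/192, 17/192)
j=8 picked index 9: u0 ∈ [1/192, 13/192)
j=9 picked index 10: u0 ∈ [-1/64, 1/8)
j=10 picked index 11: u0 ∈ [1/24, 1/6)
j=11 picked index 11: u0 ∈ [-1/24, 1/12)
intersection: [3/64, 13/192)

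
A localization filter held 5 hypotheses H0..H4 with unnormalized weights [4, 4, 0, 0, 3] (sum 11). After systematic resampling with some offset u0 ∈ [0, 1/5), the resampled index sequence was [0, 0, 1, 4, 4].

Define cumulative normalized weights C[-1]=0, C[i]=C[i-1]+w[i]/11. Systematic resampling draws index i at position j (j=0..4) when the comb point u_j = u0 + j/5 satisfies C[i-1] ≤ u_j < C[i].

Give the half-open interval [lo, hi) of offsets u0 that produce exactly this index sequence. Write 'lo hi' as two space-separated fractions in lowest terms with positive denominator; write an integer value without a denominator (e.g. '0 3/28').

C = [4/11, 8/11, 8/11, 8/11, 1]
j=0 picked index 0: u0 ∈ [0, 4/11)
j=1 picked index 0: u0 ∈ [-1/5, 9/55)
j=2 picked index 1: u0 ∈ [-2/55, 18/55)
j=3 picked index 4: u0 ∈ [7/55, 2/5)
j=4 picked index 4: u0 ∈ [-4/55, 1/5)
intersection: [7/55, 9/55)

7/55 9/55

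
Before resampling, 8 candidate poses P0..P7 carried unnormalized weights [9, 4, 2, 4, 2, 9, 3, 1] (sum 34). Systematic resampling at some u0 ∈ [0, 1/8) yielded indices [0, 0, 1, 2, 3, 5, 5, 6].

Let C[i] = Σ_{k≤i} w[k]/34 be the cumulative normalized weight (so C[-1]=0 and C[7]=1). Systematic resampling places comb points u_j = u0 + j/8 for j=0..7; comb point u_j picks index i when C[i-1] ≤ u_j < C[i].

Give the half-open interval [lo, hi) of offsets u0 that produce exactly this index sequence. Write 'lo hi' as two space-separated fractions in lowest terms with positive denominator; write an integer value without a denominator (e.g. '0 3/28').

1/68 1/17

C = [9/34, 13/34, 15/34, 19/34, 21/34, 15/17, 33/34, 1]
j=0 picked index 0: u0 ∈ [0, 9/34)
j=1 picked index 0: u0 ∈ [-1/8, 19/136)
j=2 picked index 1: u0 ∈ [1/68, 9/68)
j=3 picked index 2: u0 ∈ [1/136, 9/136)
j=4 picked index 3: u0 ∈ [-1/17, 1/17)
j=5 picked index 5: u0 ∈ [-1/136, 35/136)
j=6 picked index 5: u0 ∈ [-9/68, 9/68)
j=7 picked index 6: u0 ∈ [1/136, 13/136)
intersection: [1/68, 1/17)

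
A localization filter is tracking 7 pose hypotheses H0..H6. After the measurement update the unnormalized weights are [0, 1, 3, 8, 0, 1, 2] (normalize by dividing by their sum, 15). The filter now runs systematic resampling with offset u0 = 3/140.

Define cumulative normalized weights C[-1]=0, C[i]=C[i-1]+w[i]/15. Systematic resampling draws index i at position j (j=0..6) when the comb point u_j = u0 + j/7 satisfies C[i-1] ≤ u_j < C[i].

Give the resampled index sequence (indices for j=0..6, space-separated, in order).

C = [0, 1/15, 4/15, 4/5, 4/5, 13/15, 1]
j=0: u_0=3/140 ∈ [0, 1/15) → index 1
j=1: u_1=23/140 ∈ [1/15, 4/15) → index 2
j=2: u_2=43/140 ∈ [4/15, 4/5) → index 3
j=3: u_3=9/20 ∈ [4/15, 4/5) → index 3
j=4: u_4=83/140 ∈ [4/15, 4/5) → index 3
j=5: u_5=103/140 ∈ [4/15, 4/5) → index 3
j=6: u_6=123/140 ∈ [13/15, 1) → index 6

1 2 3 3 3 3 6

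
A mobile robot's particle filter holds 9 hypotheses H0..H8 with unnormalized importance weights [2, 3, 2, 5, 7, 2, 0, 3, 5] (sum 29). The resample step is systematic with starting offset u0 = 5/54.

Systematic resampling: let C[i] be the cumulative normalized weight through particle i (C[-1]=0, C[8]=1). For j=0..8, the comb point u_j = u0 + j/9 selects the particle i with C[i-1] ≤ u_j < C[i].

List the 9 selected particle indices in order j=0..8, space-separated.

1 2 3 4 4 4 7 8 8

C = [2/29, 5/29, 7/29, 12/29, 19/29, 21/29, 21/29, 24/29, 1]
j=0: u_0=5/54 ∈ [2/29, 5/29) → index 1
j=1: u_1=11/54 ∈ [5/29, 7/29) → index 2
j=2: u_2=17/54 ∈ [7/29, 12/29) → index 3
j=3: u_3=23/54 ∈ [12/29, 19/29) → index 4
j=4: u_4=29/54 ∈ [12/29, 19/29) → index 4
j=5: u_5=35/54 ∈ [12/29, 19/29) → index 4
j=6: u_6=41/54 ∈ [21/29, 24/29) → index 7
j=7: u_7=47/54 ∈ [24/29, 1) → index 8
j=8: u_8=53/54 ∈ [24/29, 1) → index 8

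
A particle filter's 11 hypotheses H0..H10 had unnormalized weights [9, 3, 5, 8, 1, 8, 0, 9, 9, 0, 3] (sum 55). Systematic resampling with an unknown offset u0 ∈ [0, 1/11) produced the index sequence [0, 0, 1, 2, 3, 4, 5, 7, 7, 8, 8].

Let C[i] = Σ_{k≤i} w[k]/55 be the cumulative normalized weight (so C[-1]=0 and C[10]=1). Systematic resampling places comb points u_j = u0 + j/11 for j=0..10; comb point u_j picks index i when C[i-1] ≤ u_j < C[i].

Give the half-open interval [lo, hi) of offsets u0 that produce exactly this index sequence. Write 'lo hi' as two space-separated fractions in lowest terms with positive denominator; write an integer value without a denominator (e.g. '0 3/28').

C = [9/55, 12/55, 17/55, 5/11, 26/55, 34/55, 34/55, 43/55, 52/55, 52/55, 1]
j=0 picked index 0: u0 ∈ [0, 9/55)
j=1 picked index 0: u0 ∈ [-1/11, 4/55)
j=2 picked index 1: u0 ∈ [-1/55, 2/55)
j=3 picked index 2: u0 ∈ [-3/55, 2/55)
j=4 picked index 3: u0 ∈ [-3/55, 1/11)
j=5 picked index 4: u0 ∈ [0, 1/55)
j=6 picked index 5: u0 ∈ [-4/55, 4/55)
j=7 picked index 7: u0 ∈ [-1/55, 8/55)
j=8 picked index 7: u0 ∈ [-6/55, 3/55)
j=9 picked index 8: u0 ∈ [-2/55, 7/55)
j=10 picked index 8: u0 ∈ [-7/55, 2/55)
intersection: [0, 1/55)

0 1/55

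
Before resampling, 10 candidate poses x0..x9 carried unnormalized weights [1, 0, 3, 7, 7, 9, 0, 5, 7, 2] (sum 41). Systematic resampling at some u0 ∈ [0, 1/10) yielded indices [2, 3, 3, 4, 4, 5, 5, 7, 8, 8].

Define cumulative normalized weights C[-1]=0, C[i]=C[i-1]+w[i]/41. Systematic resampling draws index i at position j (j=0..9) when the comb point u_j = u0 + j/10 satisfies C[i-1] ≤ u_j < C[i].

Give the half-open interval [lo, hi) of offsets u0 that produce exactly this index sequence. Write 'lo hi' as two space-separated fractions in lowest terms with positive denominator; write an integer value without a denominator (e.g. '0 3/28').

C = [1/41, 1/41, 4/41, 11/41, 18/41, 27/41, 27/41, 32/41, 39/41, 1]
j=0 picked index 2: u0 ∈ [1/41, 4/41)
j=1 picked index 3: u0 ∈ [-1/410, 69/410)
j=2 picked index 3: u0 ∈ [-21/205, 14/205)
j=3 picked index 4: u0 ∈ [-13/410, 57/410)
j=4 picked index 4: u0 ∈ [-27/205, 8/205)
j=5 picked index 5: u0 ∈ [-5/82, 13/82)
j=6 picked index 5: u0 ∈ [-33/205, 12/205)
j=7 picked index 7: u0 ∈ [-17/410, 33/410)
j=8 picked index 8: u0 ∈ [-4/205, 31/205)
j=9 picked index 8: u0 ∈ [-49/410, 21/410)
intersection: [1/41, 8/205)

1/41 8/205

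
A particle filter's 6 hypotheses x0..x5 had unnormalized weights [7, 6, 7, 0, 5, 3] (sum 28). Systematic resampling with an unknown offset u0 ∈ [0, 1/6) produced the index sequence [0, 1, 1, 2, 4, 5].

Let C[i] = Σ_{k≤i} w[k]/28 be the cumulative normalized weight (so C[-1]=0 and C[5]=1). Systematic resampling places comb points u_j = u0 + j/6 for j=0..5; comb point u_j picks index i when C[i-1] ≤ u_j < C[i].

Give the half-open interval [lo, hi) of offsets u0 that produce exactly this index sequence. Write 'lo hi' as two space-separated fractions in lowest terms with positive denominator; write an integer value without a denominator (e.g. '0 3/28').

C = [1/4, 13/28, 5/7, 5/7, 25/28, 1]
j=0 picked index 0: u0 ∈ [0, 1/4)
j=1 picked index 1: u0 ∈ [1/12, 25/84)
j=2 picked index 1: u0 ∈ [-1/12, 11/84)
j=3 picked index 2: u0 ∈ [-1/28, 3/14)
j=4 picked index 4: u0 ∈ [1/21, 19/84)
j=5 picked index 5: u0 ∈ [5/84, 1/6)
intersection: [1/12, 11/84)

1/12 11/84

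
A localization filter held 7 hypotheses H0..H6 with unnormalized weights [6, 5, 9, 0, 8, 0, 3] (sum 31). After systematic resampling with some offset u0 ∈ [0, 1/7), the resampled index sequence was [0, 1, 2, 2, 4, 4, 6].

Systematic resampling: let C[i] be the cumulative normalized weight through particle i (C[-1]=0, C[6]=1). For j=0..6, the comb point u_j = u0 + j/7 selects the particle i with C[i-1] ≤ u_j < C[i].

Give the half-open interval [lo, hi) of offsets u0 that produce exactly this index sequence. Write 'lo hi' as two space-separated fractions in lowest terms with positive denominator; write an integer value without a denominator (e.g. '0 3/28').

C = [6/31, 11/31, 20/31, 20/31, 28/31, 28/31, 1]
j=0 picked index 0: u0 ∈ [0, 6/31)
j=1 picked index 1: u0 ∈ [11/217, 46/217)
j=2 picked index 2: u0 ∈ [15/217, 78/217)
j=3 picked index 2: u0 ∈ [-16/217, 47/217)
j=4 picked index 4: u0 ∈ [16/217, 72/217)
j=5 picked index 4: u0 ∈ [-15/217, 41/217)
j=6 picked index 6: u0 ∈ [10/217, 1/7)
intersection: [16/217, 1/7)

16/217 1/7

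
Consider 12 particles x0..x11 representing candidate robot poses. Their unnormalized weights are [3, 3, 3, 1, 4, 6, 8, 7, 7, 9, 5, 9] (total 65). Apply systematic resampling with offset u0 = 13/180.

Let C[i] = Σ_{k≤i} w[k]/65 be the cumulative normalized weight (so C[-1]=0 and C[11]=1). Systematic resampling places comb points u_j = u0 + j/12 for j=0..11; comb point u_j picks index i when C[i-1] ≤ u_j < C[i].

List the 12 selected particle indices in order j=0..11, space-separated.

C = [3/65, 6/65, 9/65, 2/13, 14/65, 4/13, 28/65, 7/13, 42/65, 51/65, 56/65, 1]
j=0: u_0=13/180 ∈ [3/65, 6/65) → index 1
j=1: u_1=7/45 ∈ [2/13, 14/65) → index 4
j=2: u_2=43/180 ∈ [14/65, 4/13) → index 5
j=3: u_3=29/90 ∈ [4/13, 28/65) → index 6
j=4: u_4=73/180 ∈ [4/13, 28/65) → index 6
j=5: u_5=22/45 ∈ [28/65, 7/13) → index 7
j=6: u_6=103/180 ∈ [7/13, 42/65) → index 8
j=7: u_7=59/90 ∈ [42/65, 51/65) → index 9
j=8: u_8=133/180 ∈ [42/65, 51/65) → index 9
j=9: u_9=37/45 ∈ [51/65, 56/65) → index 10
j=10: u_10=163/180 ∈ [56/65, 1) → index 11
j=11: u_11=89/90 ∈ [56/65, 1) → index 11

1 4 5 6 6 7 8 9 9 10 11 11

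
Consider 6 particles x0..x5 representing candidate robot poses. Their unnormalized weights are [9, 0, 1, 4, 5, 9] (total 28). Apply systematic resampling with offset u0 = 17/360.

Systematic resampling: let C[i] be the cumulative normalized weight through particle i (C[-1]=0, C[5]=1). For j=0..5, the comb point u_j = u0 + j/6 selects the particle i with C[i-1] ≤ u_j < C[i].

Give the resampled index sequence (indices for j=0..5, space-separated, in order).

0 0 3 4 5 5

C = [9/28, 9/28, 5/14, 1/2, 19/28, 1]
j=0: u_0=17/360 ∈ [0, 9/28) → index 0
j=1: u_1=77/360 ∈ [0, 9/28) → index 0
j=2: u_2=137/360 ∈ [5/14, 1/2) → index 3
j=3: u_3=197/360 ∈ [1/2, 19/28) → index 4
j=4: u_4=257/360 ∈ [19/28, 1) → index 5
j=5: u_5=317/360 ∈ [19/28, 1) → index 5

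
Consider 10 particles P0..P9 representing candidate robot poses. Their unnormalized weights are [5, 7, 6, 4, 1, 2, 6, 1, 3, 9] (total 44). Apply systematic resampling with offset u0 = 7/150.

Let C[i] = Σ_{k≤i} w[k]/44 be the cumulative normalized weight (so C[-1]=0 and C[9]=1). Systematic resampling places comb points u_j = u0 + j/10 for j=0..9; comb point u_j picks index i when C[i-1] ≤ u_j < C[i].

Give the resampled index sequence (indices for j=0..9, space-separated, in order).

C = [5/44, 3/11, 9/22, 1/2, 23/44, 25/44, 31/44, 8/11, 35/44, 1]
j=0: u_0=7/150 ∈ [0, 5/44) → index 0
j=1: u_1=11/75 ∈ [5/44, 3/11) → index 1
j=2: u_2=37/150 ∈ [5/44, 3/11) → index 1
j=3: u_3=26/75 ∈ [3/11, 9/22) → index 2
j=4: u_4=67/150 ∈ [9/22, 1/2) → index 3
j=5: u_5=41/75 ∈ [23/44, 25/44) → index 5
j=6: u_6=97/150 ∈ [25/44, 31/44) → index 6
j=7: u_7=56/75 ∈ [8/11, 35/44) → index 8
j=8: u_8=127/150 ∈ [35/44, 1) → index 9
j=9: u_9=71/75 ∈ [35/44, 1) → index 9

0 1 1 2 3 5 6 8 9 9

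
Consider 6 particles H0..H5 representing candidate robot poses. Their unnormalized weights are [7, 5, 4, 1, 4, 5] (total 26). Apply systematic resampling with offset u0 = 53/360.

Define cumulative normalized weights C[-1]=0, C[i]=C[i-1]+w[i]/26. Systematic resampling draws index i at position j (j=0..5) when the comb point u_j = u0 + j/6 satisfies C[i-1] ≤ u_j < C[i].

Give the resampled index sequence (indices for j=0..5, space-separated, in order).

C = [7/26, 6/13, 8/13, 17/26, 21/26, 1]
j=0: u_0=53/360 ∈ [0, 7/26) → index 0
j=1: u_1=113/360 ∈ [7/26, 6/13) → index 1
j=2: u_2=173/360 ∈ [6/13, 8/13) → index 2
j=3: u_3=233/360 ∈ [8/13, 17/26) → index 3
j=4: u_4=293/360 ∈ [21/26, 1) → index 5
j=5: u_5=353/360 ∈ [21/26, 1) → index 5

0 1 2 3 5 5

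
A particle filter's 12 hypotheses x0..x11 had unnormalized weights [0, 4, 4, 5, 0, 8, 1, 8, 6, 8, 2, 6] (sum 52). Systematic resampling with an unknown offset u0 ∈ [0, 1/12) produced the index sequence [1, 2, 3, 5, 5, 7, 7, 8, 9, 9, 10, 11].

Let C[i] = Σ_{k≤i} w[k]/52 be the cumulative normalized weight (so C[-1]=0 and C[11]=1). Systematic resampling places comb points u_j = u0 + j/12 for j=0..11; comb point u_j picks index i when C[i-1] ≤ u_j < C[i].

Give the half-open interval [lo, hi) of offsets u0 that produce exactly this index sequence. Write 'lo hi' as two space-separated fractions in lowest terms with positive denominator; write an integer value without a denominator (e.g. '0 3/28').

1/39 2/39

C = [0, 1/13, 2/13, 1/4, 1/4, 21/52, 11/26, 15/26, 9/13, 11/13, 23/26, 1]
j=0 picked index 1: u0 ∈ [0, 1/13)
j=1 picked index 2: u0 ∈ [-1/156, 11/156)
j=2 picked index 3: u0 ∈ [-1/78, 1/12)
j=3 picked index 5: u0 ∈ [0, 2/13)
j=4 picked index 5: u0 ∈ [-1/12, 11/156)
j=5 picked index 7: u0 ∈ [1/156, 25/156)
j=6 picked index 7: u0 ∈ [-1/13, 1/13)
j=7 picked index 8: u0 ∈ [-1/156, 17/156)
j=8 picked index 9: u0 ∈ [1/39, 7/39)
j=9 picked index 9: u0 ∈ [-3/52, 5/52)
j=10 picked index 10: u0 ∈ [1/78, 2/39)
j=11 picked index 11: u0 ∈ [-5/156, 1/12)
intersection: [1/39, 2/39)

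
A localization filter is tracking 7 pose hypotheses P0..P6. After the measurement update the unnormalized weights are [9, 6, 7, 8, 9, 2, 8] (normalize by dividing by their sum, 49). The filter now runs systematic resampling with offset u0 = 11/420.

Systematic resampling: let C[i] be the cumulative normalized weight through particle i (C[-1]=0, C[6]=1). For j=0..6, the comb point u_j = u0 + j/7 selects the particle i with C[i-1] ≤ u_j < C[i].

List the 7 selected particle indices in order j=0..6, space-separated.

0 0 2 3 3 4 6

C = [9/49, 15/49, 22/49, 30/49, 39/49, 41/49, 1]
j=0: u_0=11/420 ∈ [0, 9/49) → index 0
j=1: u_1=71/420 ∈ [0, 9/49) → index 0
j=2: u_2=131/420 ∈ [15/49, 22/49) → index 2
j=3: u_3=191/420 ∈ [22/49, 30/49) → index 3
j=4: u_4=251/420 ∈ [22/49, 30/49) → index 3
j=5: u_5=311/420 ∈ [30/49, 39/49) → index 4
j=6: u_6=53/60 ∈ [41/49, 1) → index 6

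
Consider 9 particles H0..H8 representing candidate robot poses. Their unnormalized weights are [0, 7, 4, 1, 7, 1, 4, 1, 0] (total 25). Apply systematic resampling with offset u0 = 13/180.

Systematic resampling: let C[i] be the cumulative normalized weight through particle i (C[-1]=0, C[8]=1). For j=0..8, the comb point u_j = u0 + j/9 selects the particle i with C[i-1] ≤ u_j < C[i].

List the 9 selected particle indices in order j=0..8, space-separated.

1 1 2 2 4 4 4 6 7

C = [0, 7/25, 11/25, 12/25, 19/25, 4/5, 24/25, 1, 1]
j=0: u_0=13/180 ∈ [0, 7/25) → index 1
j=1: u_1=11/60 ∈ [0, 7/25) → index 1
j=2: u_2=53/180 ∈ [7/25, 11/25) → index 2
j=3: u_3=73/180 ∈ [7/25, 11/25) → index 2
j=4: u_4=31/60 ∈ [12/25, 19/25) → index 4
j=5: u_5=113/180 ∈ [12/25, 19/25) → index 4
j=6: u_6=133/180 ∈ [12/25, 19/25) → index 4
j=7: u_7=17/20 ∈ [4/5, 24/25) → index 6
j=8: u_8=173/180 ∈ [24/25, 1) → index 7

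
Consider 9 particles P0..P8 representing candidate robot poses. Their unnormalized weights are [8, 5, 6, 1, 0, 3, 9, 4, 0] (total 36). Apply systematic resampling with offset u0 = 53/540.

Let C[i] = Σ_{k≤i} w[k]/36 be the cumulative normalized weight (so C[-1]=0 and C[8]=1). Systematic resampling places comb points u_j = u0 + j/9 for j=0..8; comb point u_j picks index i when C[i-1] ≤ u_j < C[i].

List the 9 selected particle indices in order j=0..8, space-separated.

0 0 1 2 3 6 6 6 7

C = [2/9, 13/36, 19/36, 5/9, 5/9, 23/36, 8/9, 1, 1]
j=0: u_0=53/540 ∈ [0, 2/9) → index 0
j=1: u_1=113/540 ∈ [0, 2/9) → index 0
j=2: u_2=173/540 ∈ [2/9, 13/36) → index 1
j=3: u_3=233/540 ∈ [13/36, 19/36) → index 2
j=4: u_4=293/540 ∈ [19/36, 5/9) → index 3
j=5: u_5=353/540 ∈ [23/36, 8/9) → index 6
j=6: u_6=413/540 ∈ [23/36, 8/9) → index 6
j=7: u_7=473/540 ∈ [23/36, 8/9) → index 6
j=8: u_8=533/540 ∈ [8/9, 1) → index 7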